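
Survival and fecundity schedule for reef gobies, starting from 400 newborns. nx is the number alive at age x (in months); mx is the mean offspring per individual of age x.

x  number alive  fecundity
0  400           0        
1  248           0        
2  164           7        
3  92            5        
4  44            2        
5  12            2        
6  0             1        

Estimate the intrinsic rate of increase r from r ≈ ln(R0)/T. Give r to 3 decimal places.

lx = nx/n0 = nx/400: 1, 0.62, 0.41, 0.23, 0.11, 0.03, 0
R0 = Σ lx·mx = 0 + 0 + 2.87 + 1.15 + 0.22 + 0.06 + 0 = 4.3
Σ x·lx·mx = 10.37; T = 10.37/4.3 = 2.41163…
r ≈ ln(R0)/T = ln(4.3)/2.41163… = 0.60483… → 0.605

0.605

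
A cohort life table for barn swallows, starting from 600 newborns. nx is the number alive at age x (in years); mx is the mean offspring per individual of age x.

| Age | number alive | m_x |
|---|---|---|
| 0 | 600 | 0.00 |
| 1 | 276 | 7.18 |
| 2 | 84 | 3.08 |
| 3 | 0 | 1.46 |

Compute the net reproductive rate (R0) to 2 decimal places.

3.73

lx = nx/n0 = nx/600: 1, 0.46, 0.14, 0
lx·mx by age: 0, 3.3028, 0.4312, 0
R0 = Σ lx·mx = 3.734 → 3.73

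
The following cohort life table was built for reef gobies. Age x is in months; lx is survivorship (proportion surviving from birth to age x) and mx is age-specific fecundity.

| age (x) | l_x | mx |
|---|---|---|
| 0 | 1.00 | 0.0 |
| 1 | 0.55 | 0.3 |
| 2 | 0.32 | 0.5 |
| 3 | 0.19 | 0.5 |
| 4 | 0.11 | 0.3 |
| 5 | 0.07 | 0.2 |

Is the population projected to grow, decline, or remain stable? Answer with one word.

R0 = Σ lx·mx = 0 + 0.165 + 0.16 + 0.095 + 0.033 + 0.014 = 0.467
R0 < 1, so the population is declining.

declining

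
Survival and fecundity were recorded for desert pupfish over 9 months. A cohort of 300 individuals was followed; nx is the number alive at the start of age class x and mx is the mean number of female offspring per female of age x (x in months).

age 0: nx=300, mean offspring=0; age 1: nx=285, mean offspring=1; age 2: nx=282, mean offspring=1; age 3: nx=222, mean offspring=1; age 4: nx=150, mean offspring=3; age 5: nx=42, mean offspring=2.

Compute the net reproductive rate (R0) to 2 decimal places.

lx = nx/n0 = nx/300: 1, 0.95, 0.94, 0.74, 0.5, 0.14
lx·mx by age: 0, 0.95, 0.94, 0.74, 1.5, 0.28
R0 = Σ lx·mx = 4.41 → 4.41

4.41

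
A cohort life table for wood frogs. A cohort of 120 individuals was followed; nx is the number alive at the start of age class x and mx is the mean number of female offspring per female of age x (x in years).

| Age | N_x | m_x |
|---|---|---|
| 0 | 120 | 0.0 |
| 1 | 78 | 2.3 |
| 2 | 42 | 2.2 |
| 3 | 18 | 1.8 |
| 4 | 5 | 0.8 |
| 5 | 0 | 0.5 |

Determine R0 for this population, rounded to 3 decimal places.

lx = nx/n0 = nx/120: 1, 0.65, 0.35, 0.15, 0.04167…, 0
lx·mx by age: 0, 1.495, 0.77, 0.27, 0.033333…, 0
R0 = Σ lx·mx = 2.568333… → 2.568

2.568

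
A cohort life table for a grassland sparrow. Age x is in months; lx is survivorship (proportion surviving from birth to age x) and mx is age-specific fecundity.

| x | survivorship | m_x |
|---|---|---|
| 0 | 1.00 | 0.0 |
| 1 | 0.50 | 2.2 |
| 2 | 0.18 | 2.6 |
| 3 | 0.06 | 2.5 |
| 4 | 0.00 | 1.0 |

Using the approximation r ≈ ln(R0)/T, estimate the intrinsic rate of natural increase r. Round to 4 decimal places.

R0 = Σ lx·mx = 0 + 1.1 + 0.468 + 0.15 + 0 = 1.718
Σ x·lx·mx = 2.486; T = 2.486/1.718 = 1.44703…
r ≈ ln(R0)/T = ln(1.718)/1.44703… = 0.37398… → 0.3740

0.3740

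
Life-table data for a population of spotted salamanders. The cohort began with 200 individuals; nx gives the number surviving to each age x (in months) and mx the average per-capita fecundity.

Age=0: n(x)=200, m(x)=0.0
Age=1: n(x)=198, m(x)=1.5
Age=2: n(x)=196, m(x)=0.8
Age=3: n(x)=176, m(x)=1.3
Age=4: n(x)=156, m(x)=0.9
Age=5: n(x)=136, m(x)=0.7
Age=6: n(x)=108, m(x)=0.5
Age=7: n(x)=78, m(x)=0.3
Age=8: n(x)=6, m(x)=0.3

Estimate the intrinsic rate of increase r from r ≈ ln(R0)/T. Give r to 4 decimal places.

lx = nx/n0 = nx/200: 1, 0.99, 0.98, 0.88, 0.78, 0.68, 0.54, 0.39, 0.03
R0 = Σ lx·mx = 0 + 1.485 + 0.784 + 1.144 + 0.702 + 0.476 + 0.27 + 0.117 + 0.009 = 4.987
Σ x·lx·mx = 14.184; T = 14.184/4.987 = 2.84419…
r ≈ ln(R0)/T = ln(4.987)/2.84419… = 0.564952… → 0.5650

0.5650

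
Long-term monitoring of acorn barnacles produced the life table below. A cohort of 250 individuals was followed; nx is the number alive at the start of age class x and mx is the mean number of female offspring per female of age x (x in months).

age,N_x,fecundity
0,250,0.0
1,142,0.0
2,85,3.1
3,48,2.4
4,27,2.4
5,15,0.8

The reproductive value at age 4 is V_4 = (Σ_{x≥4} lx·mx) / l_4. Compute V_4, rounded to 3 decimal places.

lx = nx/n0 = nx/250: 1, 0.568, 0.34, 0.192, 0.108, 0.06
lx·mx for x ≥ 4: 0.2592, 0.048 → sum = 0.3072
V_4 = 0.3072 / l_4 = 0.3072 / 0.108 = 2.844444… → 2.844

2.844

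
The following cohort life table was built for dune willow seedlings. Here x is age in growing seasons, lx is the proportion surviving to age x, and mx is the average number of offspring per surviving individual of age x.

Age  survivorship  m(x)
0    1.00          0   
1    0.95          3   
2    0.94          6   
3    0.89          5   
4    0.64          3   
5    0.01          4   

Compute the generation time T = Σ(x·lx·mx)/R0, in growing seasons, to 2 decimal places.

lx·mx: 0, 2.85, 5.64, 4.45, 1.92, 0.04 → R0 = 14.9
x·lx·mx: 0, 2.85, 11.28, 13.35, 7.68, 0.2 → Σ = 35.36
T = 35.36 / 14.9 = 2.373154… → 2.37

2.37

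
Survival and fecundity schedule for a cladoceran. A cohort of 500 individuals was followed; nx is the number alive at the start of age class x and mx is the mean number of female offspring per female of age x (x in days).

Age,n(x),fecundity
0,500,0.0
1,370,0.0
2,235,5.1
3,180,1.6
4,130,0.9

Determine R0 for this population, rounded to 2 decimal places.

lx = nx/n0 = nx/500: 1, 0.74, 0.47, 0.36, 0.26
lx·mx by age: 0, 0, 2.397, 0.576, 0.234
R0 = Σ lx·mx = 3.207 → 3.21

3.21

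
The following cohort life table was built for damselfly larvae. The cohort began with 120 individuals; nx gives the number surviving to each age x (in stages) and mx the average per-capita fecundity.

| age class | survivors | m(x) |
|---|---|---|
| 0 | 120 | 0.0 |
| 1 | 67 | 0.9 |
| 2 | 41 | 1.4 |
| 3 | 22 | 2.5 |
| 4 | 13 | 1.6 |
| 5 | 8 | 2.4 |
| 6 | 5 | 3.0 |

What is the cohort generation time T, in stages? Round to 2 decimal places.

2.68

lx = nx/n0 = nx/120: 1, 0.55833…, 0.34167…, 0.18333…, 0.10833…, 0.06667…, 0.04167…
lx·mx: 0, 0.5025…, 0.478333…, 0.458333…, 0.173333…, 0.16…, 0.125… → R0 = 1.8975…
x·lx·mx: 0, 0.5025…, 0.956667…, 1.375…, 0.693333…, 0.8…, 0.75… → Σ = 5.0775…
T = 5.0775… / 1.8975… = 2.675889… → 2.68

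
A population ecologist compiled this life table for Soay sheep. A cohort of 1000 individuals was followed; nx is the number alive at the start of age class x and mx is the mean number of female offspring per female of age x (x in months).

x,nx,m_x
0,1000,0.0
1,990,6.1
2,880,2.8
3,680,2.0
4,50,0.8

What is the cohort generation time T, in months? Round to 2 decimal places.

1.54

lx = nx/n0 = nx/1000: 1, 0.99, 0.88, 0.68, 0.05
lx·mx: 0, 6.039, 2.464, 1.36, 0.04 → R0 = 9.903
x·lx·mx: 0, 6.039, 4.928, 4.08, 0.16 → Σ = 15.207
T = 15.207 / 9.903 = 1.535595… → 1.54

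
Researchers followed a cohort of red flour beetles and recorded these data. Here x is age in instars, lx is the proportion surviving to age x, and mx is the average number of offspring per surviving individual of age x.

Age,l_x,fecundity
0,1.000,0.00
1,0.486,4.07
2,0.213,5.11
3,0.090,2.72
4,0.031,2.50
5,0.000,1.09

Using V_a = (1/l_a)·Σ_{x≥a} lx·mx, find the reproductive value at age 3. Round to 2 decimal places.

lx·mx for x ≥ 3: 0.2448, 0.0775, 0 → sum = 0.3223
V_3 = 0.3223 / l_3 = 0.3223 / 0.09 = 3.581111… → 3.58

3.58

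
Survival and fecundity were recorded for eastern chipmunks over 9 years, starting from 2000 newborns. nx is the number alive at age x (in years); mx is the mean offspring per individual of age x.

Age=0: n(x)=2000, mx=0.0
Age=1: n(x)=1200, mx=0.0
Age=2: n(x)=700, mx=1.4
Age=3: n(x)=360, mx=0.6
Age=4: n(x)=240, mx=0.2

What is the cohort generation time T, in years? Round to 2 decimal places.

2.25

lx = nx/n0 = nx/2000: 1, 0.6, 0.35, 0.18, 0.12
lx·mx: 0, 0, 0.49, 0.108, 0.024 → R0 = 0.622
x·lx·mx: 0, 0, 0.98, 0.324, 0.096 → Σ = 1.4
T = 1.4 / 0.622 = 2.250804… → 2.25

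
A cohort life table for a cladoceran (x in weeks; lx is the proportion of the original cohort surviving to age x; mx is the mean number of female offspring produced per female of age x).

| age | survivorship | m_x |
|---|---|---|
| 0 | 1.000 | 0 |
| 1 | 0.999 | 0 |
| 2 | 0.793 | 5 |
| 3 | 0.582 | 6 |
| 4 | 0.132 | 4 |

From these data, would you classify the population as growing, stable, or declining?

R0 = Σ lx·mx = 0 + 0 + 3.965 + 3.492 + 0.528 = 7.985
R0 > 1, so the population is growing.

growing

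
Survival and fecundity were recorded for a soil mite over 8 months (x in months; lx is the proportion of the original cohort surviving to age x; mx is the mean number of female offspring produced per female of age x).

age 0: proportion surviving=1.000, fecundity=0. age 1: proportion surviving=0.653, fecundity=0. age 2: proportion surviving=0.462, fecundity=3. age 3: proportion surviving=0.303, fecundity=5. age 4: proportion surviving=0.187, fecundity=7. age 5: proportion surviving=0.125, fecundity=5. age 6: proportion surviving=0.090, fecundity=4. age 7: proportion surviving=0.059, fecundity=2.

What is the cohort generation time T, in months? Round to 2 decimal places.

3.51

lx·mx: 0, 0, 1.386, 1.515, 1.309, 0.625, 0.36, 0.118 → R0 = 5.313
x·lx·mx: 0, 0, 2.772, 4.545, 5.236, 3.125, 2.16, 0.826 → Σ = 18.664
T = 18.664 / 5.313 = 3.512893… → 3.51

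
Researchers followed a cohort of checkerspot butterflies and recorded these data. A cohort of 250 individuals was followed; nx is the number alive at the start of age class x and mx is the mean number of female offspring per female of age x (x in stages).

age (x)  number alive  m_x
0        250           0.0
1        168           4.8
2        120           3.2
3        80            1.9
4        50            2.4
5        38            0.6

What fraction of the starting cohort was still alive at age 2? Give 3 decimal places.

0.480

l_2 = n_2/n_0 = 120/250 = 0.48 → 0.480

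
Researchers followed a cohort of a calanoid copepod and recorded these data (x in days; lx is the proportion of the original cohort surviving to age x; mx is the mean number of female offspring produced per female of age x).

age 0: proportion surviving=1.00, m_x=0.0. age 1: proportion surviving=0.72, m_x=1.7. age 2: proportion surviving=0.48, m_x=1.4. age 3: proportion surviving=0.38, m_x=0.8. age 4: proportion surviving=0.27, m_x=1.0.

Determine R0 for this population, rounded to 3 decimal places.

2.470

lx·mx by age: 0, 1.224, 0.672, 0.304, 0.27
R0 = Σ lx·mx = 2.47 → 2.470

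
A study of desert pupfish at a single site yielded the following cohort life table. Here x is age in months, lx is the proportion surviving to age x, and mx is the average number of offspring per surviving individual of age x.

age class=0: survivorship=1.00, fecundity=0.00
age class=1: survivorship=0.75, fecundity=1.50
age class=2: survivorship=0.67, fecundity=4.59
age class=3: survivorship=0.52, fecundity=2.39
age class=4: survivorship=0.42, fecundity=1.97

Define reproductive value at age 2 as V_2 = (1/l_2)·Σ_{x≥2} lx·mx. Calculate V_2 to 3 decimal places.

lx·mx for x ≥ 2: 3.0753, 1.2428, 0.8274 → sum = 5.1455
V_2 = 5.1455 / l_2 = 5.1455 / 0.67 = 7.679851… → 7.680

7.680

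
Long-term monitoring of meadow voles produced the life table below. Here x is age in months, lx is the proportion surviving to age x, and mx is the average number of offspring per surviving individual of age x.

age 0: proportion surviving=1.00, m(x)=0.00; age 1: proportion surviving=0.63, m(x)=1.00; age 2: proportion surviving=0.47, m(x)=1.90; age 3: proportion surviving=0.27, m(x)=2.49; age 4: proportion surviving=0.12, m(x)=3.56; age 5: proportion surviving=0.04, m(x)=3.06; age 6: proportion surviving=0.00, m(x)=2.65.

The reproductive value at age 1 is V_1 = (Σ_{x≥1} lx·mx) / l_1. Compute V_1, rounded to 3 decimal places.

lx·mx for x ≥ 1: 0.63, 0.893, 0.6723, 0.4272, 0.1224, 0 → sum = 2.7449
V_1 = 2.7449 / l_1 = 2.7449 / 0.63 = 4.356984… → 4.357

4.357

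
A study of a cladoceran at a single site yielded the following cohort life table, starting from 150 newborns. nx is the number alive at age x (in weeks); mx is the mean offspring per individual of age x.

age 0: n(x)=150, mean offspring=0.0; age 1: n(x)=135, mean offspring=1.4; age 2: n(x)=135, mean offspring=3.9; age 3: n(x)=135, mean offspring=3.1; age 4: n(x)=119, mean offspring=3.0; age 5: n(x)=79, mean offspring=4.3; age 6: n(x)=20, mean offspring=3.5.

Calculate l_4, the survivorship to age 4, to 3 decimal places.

l_4 = n_4/n_0 = 119/150 = 0.793333… → 0.793

0.793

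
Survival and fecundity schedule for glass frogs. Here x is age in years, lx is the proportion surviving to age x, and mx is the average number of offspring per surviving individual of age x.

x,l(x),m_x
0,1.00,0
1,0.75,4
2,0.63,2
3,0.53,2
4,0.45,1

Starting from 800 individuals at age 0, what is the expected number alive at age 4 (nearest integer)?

Expected survivors = N0 · l_4 = 800 × 0.45 = 360 → 360

360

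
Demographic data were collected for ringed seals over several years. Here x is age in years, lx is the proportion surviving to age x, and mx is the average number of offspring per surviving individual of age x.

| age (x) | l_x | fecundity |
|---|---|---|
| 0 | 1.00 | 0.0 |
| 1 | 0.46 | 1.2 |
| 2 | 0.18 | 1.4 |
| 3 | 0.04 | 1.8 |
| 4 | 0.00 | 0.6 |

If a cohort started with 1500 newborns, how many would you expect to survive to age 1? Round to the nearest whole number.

690

Expected survivors = N0 · l_1 = 1500 × 0.46 = 690 → 690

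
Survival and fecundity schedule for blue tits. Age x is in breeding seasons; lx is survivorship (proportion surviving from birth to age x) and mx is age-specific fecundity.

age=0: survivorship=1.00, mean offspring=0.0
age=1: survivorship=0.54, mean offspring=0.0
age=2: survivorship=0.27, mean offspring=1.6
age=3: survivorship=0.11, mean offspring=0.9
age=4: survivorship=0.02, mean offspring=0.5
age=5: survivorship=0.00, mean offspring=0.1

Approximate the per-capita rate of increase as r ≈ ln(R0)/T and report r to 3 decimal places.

R0 = Σ lx·mx = 0 + 0 + 0.432 + 0.099 + 0.01 + 0 = 0.541
Σ x·lx·mx = 1.201; T = 1.201/0.541 = 2.21996…
r ≈ ln(R0)/T = ln(0.541)/2.21996… = -0.27673… → -0.277

-0.277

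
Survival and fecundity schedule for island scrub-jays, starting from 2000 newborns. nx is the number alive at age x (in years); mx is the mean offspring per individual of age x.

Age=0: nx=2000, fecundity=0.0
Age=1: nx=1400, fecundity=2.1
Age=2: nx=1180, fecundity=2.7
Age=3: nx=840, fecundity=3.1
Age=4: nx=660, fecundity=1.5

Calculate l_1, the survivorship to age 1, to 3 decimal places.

l_1 = n_1/n_0 = 1400/2000 = 0.7 → 0.700

0.700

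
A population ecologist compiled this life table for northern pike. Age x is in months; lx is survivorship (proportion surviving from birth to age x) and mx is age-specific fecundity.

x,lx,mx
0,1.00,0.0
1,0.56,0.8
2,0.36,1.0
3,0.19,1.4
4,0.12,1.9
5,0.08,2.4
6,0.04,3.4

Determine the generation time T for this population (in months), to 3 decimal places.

lx·mx: 0, 0.448, 0.36, 0.266, 0.228, 0.192, 0.136 → R0 = 1.63
x·lx·mx: 0, 0.448, 0.72, 0.798, 0.912, 0.96, 0.816 → Σ = 4.654
T = 4.654 / 1.63 = 2.855215… → 2.855

2.855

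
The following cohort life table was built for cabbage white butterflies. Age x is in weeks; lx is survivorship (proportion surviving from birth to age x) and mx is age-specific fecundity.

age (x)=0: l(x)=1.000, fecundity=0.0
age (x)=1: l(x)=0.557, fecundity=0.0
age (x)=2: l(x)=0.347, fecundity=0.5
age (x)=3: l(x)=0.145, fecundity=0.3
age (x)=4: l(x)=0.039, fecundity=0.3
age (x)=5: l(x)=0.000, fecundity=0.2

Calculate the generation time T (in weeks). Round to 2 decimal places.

2.29

lx·mx: 0, 0, 0.1735, 0.0435, 0.0117, 0 → R0 = 0.2287
x·lx·mx: 0, 0, 0.347, 0.1305, 0.0468, 0 → Σ = 0.5243
T = 0.5243 / 0.2287 = 2.292523… → 2.29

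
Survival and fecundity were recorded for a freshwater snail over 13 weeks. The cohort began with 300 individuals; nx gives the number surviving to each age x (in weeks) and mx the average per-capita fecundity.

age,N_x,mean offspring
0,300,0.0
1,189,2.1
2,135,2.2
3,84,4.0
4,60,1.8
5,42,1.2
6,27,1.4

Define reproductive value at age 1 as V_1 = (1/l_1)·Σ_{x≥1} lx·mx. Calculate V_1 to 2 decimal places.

lx = nx/n0 = nx/300: 1, 0.63, 0.45, 0.28, 0.2, 0.14, 0.09
lx·mx for x ≥ 1: 1.323, 0.99, 1.12, 0.36, 0.168, 0.126 → sum = 4.087
V_1 = 4.087 / l_1 = 4.087 / 0.63 = 6.487302… → 6.49

6.49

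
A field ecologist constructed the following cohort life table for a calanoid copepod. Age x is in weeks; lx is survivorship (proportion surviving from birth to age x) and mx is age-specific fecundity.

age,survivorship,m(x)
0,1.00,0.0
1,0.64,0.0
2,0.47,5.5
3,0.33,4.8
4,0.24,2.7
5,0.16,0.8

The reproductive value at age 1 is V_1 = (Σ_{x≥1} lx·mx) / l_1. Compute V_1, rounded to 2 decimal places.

lx·mx for x ≥ 1: 0, 2.585, 1.584, 0.648, 0.128 → sum = 4.945
V_1 = 4.945 / l_1 = 4.945 / 0.64 = 7.726563… → 7.73

7.73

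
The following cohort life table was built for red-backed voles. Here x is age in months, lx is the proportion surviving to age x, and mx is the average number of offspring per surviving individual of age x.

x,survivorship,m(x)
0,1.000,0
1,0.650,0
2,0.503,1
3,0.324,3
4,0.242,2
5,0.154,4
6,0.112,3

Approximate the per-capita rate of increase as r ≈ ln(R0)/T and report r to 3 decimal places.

R0 = Σ lx·mx = 0 + 0 + 0.503 + 0.972 + 0.484 + 0.616 + 0.336 = 2.911
Σ x·lx·mx = 10.954; T = 10.954/2.911 = 3.76297…
r ≈ ln(R0)/T = ln(2.911)/3.76297… = 0.28395… → 0.284

0.284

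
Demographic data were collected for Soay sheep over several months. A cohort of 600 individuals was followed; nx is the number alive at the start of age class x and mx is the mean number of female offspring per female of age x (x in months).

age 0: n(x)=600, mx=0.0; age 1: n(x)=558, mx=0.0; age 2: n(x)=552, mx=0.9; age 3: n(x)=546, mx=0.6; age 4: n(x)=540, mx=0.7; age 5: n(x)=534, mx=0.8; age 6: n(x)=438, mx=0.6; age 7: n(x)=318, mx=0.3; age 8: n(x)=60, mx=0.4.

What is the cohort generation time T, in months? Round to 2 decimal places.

4.01

lx = nx/n0 = nx/600: 1, 0.93, 0.92, 0.91, 0.9, 0.89, 0.73, 0.53, 0.1
lx·mx: 0, 0, 0.828, 0.546, 0.63, 0.712, 0.438, 0.159, 0.04 → R0 = 3.353
x·lx·mx: 0, 0, 1.656, 1.638, 2.52, 3.56, 2.628, 1.113, 0.32 → Σ = 13.435
T = 13.435 / 3.353 = 4.00686… → 4.01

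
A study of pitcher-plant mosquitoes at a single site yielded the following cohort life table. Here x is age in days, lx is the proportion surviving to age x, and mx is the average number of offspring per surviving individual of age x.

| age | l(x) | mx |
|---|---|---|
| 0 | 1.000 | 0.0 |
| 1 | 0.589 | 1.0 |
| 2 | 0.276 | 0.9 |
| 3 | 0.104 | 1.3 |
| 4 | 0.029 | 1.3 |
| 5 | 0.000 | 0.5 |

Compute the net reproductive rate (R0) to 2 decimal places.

lx·mx by age: 0, 0.589, 0.2484, 0.1352, 0.0377, 0
R0 = Σ lx·mx = 1.0103 → 1.01

1.01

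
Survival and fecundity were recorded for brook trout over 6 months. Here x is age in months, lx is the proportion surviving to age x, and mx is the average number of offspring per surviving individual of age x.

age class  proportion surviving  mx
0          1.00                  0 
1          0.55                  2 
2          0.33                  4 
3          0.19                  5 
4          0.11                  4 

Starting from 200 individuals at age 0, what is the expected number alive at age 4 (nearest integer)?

Expected survivors = N0 · l_4 = 200 × 0.11 = 22 → 22

22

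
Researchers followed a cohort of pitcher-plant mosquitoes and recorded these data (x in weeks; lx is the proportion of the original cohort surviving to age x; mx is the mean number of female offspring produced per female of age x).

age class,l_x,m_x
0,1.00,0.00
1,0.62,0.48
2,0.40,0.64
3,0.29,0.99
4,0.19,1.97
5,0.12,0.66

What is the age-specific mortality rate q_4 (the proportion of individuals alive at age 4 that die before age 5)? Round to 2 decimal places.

0.37

q_4 = (l_4 − l_5) / l_4 = (0.19 − 0.12) / 0.19
     = 0.07 / 0.19 = 0.368421… → 0.37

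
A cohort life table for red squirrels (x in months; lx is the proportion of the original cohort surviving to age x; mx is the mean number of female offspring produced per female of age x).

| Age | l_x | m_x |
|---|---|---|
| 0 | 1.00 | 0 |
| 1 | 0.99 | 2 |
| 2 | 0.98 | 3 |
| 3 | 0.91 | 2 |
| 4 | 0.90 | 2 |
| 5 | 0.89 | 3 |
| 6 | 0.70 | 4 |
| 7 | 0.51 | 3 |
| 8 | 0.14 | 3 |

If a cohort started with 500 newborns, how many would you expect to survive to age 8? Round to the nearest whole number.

Expected survivors = N0 · l_8 = 500 × 0.14 = 70 → 70

70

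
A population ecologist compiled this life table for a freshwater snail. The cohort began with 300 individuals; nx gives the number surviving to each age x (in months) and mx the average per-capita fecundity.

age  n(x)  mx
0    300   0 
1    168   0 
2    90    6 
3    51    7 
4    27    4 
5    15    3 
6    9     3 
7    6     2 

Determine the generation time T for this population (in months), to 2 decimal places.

2.80

lx = nx/n0 = nx/300: 1, 0.56, 0.3, 0.17, 0.09, 0.05, 0.03, 0.02
lx·mx: 0, 0, 1.8, 1.19, 0.36, 0.15, 0.09, 0.04 → R0 = 3.63
x·lx·mx: 0, 0, 3.6, 3.57, 1.44, 0.75, 0.54, 0.28 → Σ = 10.18
T = 10.18 / 3.63 = 2.804408… → 2.80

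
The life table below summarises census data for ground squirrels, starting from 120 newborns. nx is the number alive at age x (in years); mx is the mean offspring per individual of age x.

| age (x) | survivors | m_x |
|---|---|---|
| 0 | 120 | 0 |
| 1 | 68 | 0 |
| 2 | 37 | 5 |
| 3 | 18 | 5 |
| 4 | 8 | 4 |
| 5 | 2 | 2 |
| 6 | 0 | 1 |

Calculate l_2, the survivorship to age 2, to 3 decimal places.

l_2 = n_2/n_0 = 37/120 = 0.308333… → 0.308

0.308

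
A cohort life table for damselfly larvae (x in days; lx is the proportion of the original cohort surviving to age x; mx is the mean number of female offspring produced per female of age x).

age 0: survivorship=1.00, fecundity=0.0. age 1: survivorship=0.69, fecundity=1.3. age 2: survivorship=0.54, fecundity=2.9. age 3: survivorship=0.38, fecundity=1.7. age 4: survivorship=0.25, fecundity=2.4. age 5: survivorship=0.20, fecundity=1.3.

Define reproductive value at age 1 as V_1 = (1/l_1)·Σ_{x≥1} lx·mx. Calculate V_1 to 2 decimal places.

lx·mx for x ≥ 1: 0.897, 1.566, 0.646, 0.6, 0.26 → sum = 3.969
V_1 = 3.969 / l_1 = 3.969 / 0.69 = 5.752174… → 5.75

5.75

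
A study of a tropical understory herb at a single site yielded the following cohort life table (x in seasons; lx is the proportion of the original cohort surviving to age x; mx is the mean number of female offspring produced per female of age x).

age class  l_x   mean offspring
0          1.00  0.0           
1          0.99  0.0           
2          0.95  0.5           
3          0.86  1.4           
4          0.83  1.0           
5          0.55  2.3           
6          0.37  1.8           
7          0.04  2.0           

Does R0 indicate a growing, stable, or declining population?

growing

R0 = Σ lx·mx = 0 + 0 + 0.475 + 1.204 + 0.83 + 1.265 + 0.666 + 0.08 = 4.52
R0 > 1, so the population is growing.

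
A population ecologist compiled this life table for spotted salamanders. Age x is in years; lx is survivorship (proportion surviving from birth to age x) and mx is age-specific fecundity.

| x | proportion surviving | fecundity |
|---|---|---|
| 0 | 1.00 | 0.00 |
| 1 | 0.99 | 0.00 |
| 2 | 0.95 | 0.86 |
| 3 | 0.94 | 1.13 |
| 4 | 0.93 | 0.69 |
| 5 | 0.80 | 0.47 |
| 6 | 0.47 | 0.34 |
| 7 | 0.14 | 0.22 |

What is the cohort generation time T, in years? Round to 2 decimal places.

3.38

lx·mx: 0, 0, 0.817, 1.0622, 0.6417, 0.376, 0.1598, 0.0308 → R0 = 3.0875
x·lx·mx: 0, 0, 1.634, 3.1866, 2.5668, 1.88, 0.9588, 0.2156 → Σ = 10.4418
T = 10.4418 / 3.0875 = 3.38196… → 3.38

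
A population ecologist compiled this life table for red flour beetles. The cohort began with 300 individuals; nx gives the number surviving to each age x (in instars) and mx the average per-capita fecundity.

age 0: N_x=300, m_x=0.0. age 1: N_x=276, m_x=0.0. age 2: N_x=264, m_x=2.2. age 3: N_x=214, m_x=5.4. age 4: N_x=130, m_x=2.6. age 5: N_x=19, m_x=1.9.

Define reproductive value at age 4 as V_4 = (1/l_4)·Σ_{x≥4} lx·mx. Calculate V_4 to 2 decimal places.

2.88

lx = nx/n0 = nx/300: 1, 0.92, 0.88, 0.71333…, 0.43333…, 0.06333…
lx·mx for x ≥ 4: 1.126667…, 0.120333… → sum = 1.247…
V_4 = 1.247… / l_4 = 1.247… / 0.433333… = 2.877692… → 2.88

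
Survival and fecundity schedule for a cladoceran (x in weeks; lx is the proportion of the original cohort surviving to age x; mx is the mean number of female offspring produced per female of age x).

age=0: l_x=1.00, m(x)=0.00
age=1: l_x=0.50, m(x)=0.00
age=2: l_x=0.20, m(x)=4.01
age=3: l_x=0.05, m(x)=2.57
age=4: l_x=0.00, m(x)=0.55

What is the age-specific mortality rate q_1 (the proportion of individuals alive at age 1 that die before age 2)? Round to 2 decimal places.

0.60

q_1 = (l_1 − l_2) / l_1 = (0.5 − 0.2) / 0.5
     = 0.3 / 0.5 = 0.6 → 0.60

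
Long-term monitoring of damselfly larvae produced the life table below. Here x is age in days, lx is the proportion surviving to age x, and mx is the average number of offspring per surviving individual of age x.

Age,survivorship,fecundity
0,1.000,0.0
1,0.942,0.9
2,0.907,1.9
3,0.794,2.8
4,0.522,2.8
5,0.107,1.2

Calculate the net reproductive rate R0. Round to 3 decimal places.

lx·mx by age: 0, 0.8478, 1.7233, 2.2232, 1.4616, 0.1284
R0 = Σ lx·mx = 6.3843 → 6.384

6.384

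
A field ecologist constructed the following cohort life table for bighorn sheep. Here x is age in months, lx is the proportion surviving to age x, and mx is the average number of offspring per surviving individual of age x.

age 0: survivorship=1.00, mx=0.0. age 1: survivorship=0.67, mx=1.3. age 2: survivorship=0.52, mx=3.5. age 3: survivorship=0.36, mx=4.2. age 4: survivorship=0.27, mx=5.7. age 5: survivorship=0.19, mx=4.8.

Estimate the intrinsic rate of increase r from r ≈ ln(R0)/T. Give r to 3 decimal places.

0.638

R0 = Σ lx·mx = 0 + 0.871 + 1.82 + 1.512 + 1.539 + 0.912 = 6.654
Σ x·lx·mx = 19.763; T = 19.763/6.654 = 2.97009…
r ≈ ln(R0)/T = ln(6.654)/2.97009… = 0.6381… → 0.638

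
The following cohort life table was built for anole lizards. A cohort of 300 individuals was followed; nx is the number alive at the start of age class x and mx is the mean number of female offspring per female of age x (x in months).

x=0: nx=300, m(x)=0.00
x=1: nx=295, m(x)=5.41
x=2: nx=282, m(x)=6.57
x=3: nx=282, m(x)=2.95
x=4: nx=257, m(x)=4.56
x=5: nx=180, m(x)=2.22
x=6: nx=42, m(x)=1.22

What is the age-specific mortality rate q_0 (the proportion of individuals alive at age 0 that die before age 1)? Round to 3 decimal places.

lx = nx/n0 = nx/300: 1, 0.98333…, 0.94, 0.94, 0.85667…, 0.6, 0.14
q_0 = (l_0 − l_1) / l_0 = (1 − 0.983333…) / 1
     = 0.016667… / 1 = 0.016667… → 0.017

0.017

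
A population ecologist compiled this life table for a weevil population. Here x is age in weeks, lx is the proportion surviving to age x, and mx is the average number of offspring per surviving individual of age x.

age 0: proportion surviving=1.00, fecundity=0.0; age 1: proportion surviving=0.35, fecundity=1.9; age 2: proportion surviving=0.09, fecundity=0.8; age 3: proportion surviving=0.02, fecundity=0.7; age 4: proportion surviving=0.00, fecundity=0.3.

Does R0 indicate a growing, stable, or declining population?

R0 = Σ lx·mx = 0 + 0.665 + 0.072 + 0.014 + 0 = 0.751
R0 < 1, so the population is declining.

declining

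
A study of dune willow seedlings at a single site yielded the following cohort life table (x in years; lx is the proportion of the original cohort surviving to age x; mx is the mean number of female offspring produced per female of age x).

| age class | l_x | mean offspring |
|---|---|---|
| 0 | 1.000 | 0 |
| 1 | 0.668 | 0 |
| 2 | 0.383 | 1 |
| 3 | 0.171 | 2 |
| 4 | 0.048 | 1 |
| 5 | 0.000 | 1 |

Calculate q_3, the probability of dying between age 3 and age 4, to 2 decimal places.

0.72

q_3 = (l_3 − l_4) / l_3 = (0.171 − 0.048) / 0.171
     = 0.123 / 0.171 = 0.719298… → 0.72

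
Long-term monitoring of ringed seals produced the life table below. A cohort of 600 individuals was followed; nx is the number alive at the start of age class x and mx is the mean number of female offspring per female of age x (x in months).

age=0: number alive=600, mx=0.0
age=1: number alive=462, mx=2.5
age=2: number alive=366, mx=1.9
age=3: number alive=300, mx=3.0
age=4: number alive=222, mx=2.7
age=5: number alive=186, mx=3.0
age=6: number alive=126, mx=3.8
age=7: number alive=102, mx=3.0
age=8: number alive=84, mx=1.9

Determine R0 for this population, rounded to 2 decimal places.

8.09

lx = nx/n0 = nx/600: 1, 0.77, 0.61, 0.5, 0.37, 0.31, 0.21, 0.17, 0.14
lx·mx by age: 0, 1.925, 1.159, 1.5, 0.999, 0.93, 0.798, 0.51, 0.266
R0 = Σ lx·mx = 8.087 → 8.09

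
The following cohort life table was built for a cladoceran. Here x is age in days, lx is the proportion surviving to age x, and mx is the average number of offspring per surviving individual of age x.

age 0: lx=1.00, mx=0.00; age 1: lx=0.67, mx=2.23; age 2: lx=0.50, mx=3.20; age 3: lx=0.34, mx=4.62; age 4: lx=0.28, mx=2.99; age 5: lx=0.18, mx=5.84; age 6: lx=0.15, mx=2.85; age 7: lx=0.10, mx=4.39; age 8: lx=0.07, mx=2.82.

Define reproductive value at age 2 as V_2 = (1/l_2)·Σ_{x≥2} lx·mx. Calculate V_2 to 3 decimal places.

lx·mx for x ≥ 2: 1.6, 1.5708, 0.8372, 1.0512, 0.4275, 0.439, 0.1974 → sum = 6.1231
V_2 = 6.1231 / l_2 = 6.1231 / 0.5 = 12.2462 → 12.246

12.246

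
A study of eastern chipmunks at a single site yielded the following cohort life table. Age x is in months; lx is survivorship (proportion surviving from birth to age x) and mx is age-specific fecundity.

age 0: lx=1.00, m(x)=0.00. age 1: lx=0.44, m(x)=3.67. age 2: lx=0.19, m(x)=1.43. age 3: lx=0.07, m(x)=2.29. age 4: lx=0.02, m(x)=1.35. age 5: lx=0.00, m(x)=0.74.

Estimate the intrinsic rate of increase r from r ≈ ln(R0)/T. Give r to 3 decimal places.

R0 = Σ lx·mx = 0 + 1.6148 + 0.2717 + 0.1603 + 0.027 + 0 = 2.0738
Σ x·lx·mx = 2.7471; T = 2.7471/2.0738 = 1.32467…
r ≈ ln(R0)/T = ln(2.0738)/1.32467… = 0.55061… → 0.551

0.551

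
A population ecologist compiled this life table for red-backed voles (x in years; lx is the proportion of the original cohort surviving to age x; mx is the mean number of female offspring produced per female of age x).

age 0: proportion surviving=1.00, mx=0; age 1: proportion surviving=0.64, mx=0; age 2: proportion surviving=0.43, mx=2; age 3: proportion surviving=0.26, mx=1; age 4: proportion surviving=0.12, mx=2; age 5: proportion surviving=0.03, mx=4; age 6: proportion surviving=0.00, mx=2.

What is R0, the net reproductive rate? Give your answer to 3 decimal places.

1.480

lx·mx by age: 0, 0, 0.86, 0.26, 0.24, 0.12, 0
R0 = Σ lx·mx = 1.48 → 1.480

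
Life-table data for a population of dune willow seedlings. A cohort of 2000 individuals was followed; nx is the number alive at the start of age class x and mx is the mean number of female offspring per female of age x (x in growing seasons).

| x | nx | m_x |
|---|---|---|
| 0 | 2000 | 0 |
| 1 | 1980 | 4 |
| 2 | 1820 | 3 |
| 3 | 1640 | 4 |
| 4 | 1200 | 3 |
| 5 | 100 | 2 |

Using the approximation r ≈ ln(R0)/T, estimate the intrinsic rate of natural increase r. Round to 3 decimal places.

1.089

lx = nx/n0 = nx/2000: 1, 0.99, 0.91, 0.82, 0.6, 0.05
R0 = Σ lx·mx = 0 + 3.96 + 2.73 + 3.28 + 1.8 + 0.1 = 11.87
Σ x·lx·mx = 26.96; T = 26.96/11.87 = 2.27127…
r ≈ ln(R0)/T = ln(11.87)/2.27127… = 1.08926… → 1.089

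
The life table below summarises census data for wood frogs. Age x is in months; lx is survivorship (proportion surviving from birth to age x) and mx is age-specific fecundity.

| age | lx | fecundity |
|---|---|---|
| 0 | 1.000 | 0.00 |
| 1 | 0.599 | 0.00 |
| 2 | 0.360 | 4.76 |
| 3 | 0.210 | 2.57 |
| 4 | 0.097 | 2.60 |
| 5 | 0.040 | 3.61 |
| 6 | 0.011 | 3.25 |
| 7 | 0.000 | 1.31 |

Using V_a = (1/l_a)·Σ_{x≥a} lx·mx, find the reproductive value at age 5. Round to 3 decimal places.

lx·mx for x ≥ 5: 0.1444, 0.03575, 0 → sum = 0.18015
V_5 = 0.18015 / l_5 = 0.18015 / 0.04 = 4.50375 → 4.504

4.504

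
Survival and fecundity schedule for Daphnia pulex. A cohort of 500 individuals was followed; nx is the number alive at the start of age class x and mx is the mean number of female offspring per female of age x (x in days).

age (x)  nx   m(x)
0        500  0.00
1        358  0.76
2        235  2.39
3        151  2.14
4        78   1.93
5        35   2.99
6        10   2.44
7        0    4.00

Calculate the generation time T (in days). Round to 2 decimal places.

2.53

lx = nx/n0 = nx/500: 1, 0.716, 0.47, 0.302, 0.156, 0.07, 0.02, 0
lx·mx: 0, 0.54416, 1.1233, 0.64628, 0.30108, 0.2093, 0.0488, 0 → R0 = 2.87292
x·lx·mx: 0, 0.54416, 2.2466, 1.93884, 1.20432, 1.0465, 0.2928, 0 → Σ = 7.27322
T = 7.27322 / 2.87292 = 2.531647… → 2.53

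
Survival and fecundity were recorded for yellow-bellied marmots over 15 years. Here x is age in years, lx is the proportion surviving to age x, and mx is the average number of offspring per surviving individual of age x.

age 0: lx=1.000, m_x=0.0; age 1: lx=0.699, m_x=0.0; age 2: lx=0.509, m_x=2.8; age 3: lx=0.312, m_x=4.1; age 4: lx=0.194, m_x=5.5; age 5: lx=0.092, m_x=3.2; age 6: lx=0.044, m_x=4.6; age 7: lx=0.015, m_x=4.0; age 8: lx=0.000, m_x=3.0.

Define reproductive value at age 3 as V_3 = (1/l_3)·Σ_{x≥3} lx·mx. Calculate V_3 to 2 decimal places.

lx·mx for x ≥ 3: 1.2792, 1.067, 0.2944, 0.2024, 0.06, 0 → sum = 2.903
V_3 = 2.903 / l_3 = 2.903 / 0.312 = 9.304487… → 9.30

9.30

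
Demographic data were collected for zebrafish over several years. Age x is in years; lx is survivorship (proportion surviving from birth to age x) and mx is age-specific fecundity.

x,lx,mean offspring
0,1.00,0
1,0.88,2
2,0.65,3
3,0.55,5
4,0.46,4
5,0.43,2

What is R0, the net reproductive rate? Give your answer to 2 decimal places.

9.16

lx·mx by age: 0, 1.76, 1.95, 2.75, 1.84, 0.86
R0 = Σ lx·mx = 9.16 → 9.16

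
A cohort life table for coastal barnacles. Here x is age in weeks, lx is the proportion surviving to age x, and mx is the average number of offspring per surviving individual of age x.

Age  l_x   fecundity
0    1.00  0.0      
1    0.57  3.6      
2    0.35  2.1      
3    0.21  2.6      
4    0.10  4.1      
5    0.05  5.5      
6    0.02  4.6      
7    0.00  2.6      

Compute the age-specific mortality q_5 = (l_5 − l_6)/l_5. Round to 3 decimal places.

q_5 = (l_5 − l_6) / l_5 = (0.05 − 0.02) / 0.05
     = 0.03 / 0.05 = 0.6 → 0.600

0.600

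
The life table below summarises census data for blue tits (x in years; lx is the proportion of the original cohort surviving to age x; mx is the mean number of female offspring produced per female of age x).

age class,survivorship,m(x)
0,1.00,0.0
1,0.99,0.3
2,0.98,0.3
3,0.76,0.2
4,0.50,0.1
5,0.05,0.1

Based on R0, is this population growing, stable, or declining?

R0 = Σ lx·mx = 0 + 0.297 + 0.294 + 0.152 + 0.05 + 0.005 = 0.798
R0 < 1, so the population is declining.

declining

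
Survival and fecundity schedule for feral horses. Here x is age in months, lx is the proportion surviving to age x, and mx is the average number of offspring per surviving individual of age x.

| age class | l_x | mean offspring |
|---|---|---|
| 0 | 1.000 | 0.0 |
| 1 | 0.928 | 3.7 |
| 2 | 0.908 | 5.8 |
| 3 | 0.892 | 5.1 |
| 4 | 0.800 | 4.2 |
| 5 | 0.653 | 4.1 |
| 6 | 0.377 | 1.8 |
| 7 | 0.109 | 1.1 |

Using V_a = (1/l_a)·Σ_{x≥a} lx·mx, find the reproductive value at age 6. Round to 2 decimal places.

lx·mx for x ≥ 6: 0.6786, 0.1199 → sum = 0.7985
V_6 = 0.7985 / l_6 = 0.7985 / 0.377 = 2.118037… → 2.12

2.12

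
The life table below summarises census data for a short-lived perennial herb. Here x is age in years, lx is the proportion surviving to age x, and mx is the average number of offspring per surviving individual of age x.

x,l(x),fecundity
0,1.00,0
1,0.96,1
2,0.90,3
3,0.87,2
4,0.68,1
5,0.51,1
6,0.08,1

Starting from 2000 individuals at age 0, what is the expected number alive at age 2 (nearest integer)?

Expected survivors = N0 · l_2 = 2000 × 0.90 = 1800 → 1800

1800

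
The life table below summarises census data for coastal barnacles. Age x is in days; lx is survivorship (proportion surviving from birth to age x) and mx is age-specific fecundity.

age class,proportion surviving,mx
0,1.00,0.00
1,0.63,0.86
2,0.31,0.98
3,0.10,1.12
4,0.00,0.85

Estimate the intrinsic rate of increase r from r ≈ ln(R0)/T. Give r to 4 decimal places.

-0.0279

R0 = Σ lx·mx = 0 + 0.5418 + 0.3038 + 0.112 + 0 = 0.9576
Σ x·lx·mx = 1.4854; T = 1.4854/0.9576 = 1.55117…
r ≈ ln(R0)/T = ln(0.9576)/1.55117… = -0.027931… → -0.0279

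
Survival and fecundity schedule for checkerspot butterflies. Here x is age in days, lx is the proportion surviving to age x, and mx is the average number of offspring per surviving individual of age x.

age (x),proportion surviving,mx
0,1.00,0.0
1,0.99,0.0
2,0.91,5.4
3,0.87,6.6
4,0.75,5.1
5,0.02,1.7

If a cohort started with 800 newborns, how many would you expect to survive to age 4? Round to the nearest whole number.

600

Expected survivors = N0 · l_4 = 800 × 0.75 = 600 → 600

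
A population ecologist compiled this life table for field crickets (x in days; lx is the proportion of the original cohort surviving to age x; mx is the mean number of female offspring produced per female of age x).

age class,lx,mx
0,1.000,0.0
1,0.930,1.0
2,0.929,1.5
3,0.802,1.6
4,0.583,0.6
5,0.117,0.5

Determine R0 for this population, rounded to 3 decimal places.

4.015

lx·mx by age: 0, 0.93, 1.3935, 1.2832, 0.3498, 0.0585
R0 = Σ lx·mx = 4.015 → 4.015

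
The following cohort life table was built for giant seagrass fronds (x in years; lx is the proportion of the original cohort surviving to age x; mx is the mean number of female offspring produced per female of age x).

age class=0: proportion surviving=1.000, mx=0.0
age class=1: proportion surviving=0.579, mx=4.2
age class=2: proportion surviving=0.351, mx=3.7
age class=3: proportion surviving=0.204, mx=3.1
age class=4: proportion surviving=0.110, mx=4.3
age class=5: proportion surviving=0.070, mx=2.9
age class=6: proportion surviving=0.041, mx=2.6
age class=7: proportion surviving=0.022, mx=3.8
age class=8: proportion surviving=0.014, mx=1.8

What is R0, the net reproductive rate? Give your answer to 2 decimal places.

5.25

lx·mx by age: 0, 2.4318, 1.2987, 0.6324, 0.473, 0.203, 0.1066, 0.0836, 0.0252
R0 = Σ lx·mx = 5.2543 → 5.25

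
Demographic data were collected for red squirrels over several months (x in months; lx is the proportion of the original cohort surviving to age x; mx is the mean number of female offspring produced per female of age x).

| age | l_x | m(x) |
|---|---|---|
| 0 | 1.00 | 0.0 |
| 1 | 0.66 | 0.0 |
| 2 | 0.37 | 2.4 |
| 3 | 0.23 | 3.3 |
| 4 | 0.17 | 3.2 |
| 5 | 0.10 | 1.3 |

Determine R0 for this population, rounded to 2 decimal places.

lx·mx by age: 0, 0, 0.888, 0.759, 0.544, 0.13
R0 = Σ lx·mx = 2.321 → 2.32

2.32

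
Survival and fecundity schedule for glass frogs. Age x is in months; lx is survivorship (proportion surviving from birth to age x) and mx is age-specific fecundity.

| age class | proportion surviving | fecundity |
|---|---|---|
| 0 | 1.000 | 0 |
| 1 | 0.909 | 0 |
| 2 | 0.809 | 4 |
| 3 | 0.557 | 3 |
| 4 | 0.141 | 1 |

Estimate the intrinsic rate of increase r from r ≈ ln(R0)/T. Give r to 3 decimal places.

R0 = Σ lx·mx = 0 + 0 + 3.236 + 1.671 + 0.141 = 5.048
Σ x·lx·mx = 12.049; T = 12.049/5.048 = 2.38689…
r ≈ ln(R0)/T = ln(5.048)/2.38689… = 0.67829… → 0.678

0.678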